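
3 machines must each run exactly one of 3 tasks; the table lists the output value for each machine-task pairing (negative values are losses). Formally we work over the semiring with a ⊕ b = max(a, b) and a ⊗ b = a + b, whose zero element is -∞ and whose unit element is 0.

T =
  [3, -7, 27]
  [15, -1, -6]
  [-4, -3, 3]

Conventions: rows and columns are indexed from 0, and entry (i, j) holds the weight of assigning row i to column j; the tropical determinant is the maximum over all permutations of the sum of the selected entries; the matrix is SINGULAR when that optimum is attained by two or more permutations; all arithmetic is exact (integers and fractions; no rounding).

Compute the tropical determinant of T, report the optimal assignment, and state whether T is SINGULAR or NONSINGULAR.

σ = (0, 1, 2): 3 + (-1) + 3 = 5
σ = (0, 2, 1): 3 + (-6) + (-3) = -6
σ = (1, 0, 2): (-7) + 15 + 3 = 11
σ = (1, 2, 0): (-7) + (-6) + (-4) = -17
σ = (2, 0, 1): 27 + 15 + (-3) = 39
σ = (2, 1, 0): 27 + (-1) + (-4) = 22
Optimal value attained by: σ = (2, 0, 1).
Answer: det⊕(T) = 39; verdict: NONSINGULAR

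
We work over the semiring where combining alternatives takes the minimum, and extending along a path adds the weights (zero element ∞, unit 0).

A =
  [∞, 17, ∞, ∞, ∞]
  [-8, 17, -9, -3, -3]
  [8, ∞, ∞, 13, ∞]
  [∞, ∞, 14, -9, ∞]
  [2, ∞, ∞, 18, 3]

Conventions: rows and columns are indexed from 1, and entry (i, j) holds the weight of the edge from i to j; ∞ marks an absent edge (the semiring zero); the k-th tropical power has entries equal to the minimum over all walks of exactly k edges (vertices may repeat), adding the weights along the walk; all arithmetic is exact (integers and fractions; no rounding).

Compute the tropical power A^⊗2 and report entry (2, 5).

A^⊗2:
  [9, 34, 8, 14, 14]
  [-1, 9, 8, -12, 0]
  [∞, 25, 27, 4, ∞]
  [22, ∞, 5, -18, ∞]
  [5, 19, 32, 9, 6]
Key observation: the optimum is the walk 2->5->5, with weight (-3) + 3 = 0.
Optimal value attained by: walk 2->5->5.
Answer: (A^⊗2)[2][5] = 0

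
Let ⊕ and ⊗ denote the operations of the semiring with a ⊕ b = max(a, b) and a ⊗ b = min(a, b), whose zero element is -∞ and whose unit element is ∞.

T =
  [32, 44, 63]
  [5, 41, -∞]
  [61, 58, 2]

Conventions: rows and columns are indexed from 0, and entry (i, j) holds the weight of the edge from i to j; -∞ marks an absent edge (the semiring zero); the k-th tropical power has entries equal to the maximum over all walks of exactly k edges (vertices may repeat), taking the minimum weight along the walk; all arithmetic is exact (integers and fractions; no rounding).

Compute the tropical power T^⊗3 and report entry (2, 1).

T^⊗2:
  [61, 58, 32]
  [5, 41, 5]
  [32, 44, 61]
T^⊗3:
  [32, 44, 61]
  [5, 41, 5]
  [61, 58, 32]
Key observation: the optimum is the walk 2->0->2->1, with weight 61 min 63 min 58 = 58.
Optimal value attained by: walk 2->0->2->1.
Answer: (T^⊗3)[2][1] = 58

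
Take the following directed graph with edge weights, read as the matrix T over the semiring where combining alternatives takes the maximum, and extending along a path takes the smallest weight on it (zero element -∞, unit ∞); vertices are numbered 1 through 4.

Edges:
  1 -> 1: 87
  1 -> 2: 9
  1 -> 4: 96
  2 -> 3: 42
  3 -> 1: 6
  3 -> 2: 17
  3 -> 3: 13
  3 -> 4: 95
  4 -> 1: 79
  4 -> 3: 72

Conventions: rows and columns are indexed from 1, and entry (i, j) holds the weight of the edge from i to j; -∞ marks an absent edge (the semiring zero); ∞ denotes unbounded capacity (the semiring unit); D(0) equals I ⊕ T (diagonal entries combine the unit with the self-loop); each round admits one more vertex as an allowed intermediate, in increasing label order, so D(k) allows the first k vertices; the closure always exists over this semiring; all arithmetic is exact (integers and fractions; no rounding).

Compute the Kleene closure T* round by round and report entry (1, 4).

D(0):
  [∞, 9, -∞, 96]
  [-∞, ∞, 42, -∞]
  [6, 17, ∞, 95]
  [79, -∞, 72, ∞]
D(1):
  [∞, 9, -∞, 96]
  [-∞, ∞, 42, -∞]
  [6, 17, ∞, 95]
  [79, 9, 72, ∞]
D(2):
  [∞, 9, 9, 96]
  [-∞, ∞, 42, -∞]
  [6, 17, ∞, 95]
  [79, 9, 72, ∞]
D(3):
  [∞, 9, 9, 96]
  [6, ∞, 42, 42]
  [6, 17, ∞, 95]
  [79, 17, 72, ∞]
D(4):
  [∞, 17, 72, 96]
  [42, ∞, 42, 42]
  [79, 17, ∞, 95]
  [79, 17, 72, ∞]
Answer: T*[1][4] = 96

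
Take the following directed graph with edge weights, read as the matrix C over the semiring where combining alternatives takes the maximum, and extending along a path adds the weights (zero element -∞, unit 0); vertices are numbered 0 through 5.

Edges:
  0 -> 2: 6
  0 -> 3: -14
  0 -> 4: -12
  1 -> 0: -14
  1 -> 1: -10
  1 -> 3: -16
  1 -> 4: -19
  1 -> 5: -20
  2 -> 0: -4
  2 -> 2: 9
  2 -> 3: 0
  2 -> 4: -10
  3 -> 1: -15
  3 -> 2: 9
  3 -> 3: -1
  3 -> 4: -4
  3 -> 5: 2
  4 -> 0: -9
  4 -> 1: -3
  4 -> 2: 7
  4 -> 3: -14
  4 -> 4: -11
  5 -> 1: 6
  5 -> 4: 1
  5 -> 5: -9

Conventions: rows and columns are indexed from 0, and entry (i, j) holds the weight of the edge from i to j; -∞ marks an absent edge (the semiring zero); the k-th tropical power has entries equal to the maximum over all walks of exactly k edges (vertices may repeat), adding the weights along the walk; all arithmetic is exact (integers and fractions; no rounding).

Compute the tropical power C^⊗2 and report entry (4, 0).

C^⊗2:
  [2, -15, 15, 6, -4, -12]
  [-24, -14, -7, -17, -19, -14]
  [5, -13, 18, 9, -1, 2]
  [5, 8, 18, 9, 3, 1]
  [3, -13, 16, 7, -3, -12]
  [-8, -2, 8, -10, -8, -14]
Key observation: the optimum is the walk 4->2->0, with weight 7 + (-4) = 3.
Optimal value attained by: walk 4->2->0.
Answer: (C^⊗2)[4][0] = 3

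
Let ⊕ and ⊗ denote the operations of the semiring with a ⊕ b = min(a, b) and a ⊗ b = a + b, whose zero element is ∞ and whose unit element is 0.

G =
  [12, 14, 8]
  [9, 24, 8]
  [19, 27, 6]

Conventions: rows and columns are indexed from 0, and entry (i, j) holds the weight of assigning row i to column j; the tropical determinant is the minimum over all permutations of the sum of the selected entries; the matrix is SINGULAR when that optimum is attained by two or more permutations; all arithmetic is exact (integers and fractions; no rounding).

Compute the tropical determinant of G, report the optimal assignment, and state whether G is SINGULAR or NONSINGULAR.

σ = (0, 1, 2): 12 + 24 + 6 = 42
σ = (0, 2, 1): 12 + 8 + 27 = 47
σ = (1, 0, 2): 14 + 9 + 6 = 29
σ = (1, 2, 0): 14 + 8 + 19 = 41
σ = (2, 0, 1): 8 + 9 + 27 = 44
σ = (2, 1, 0): 8 + 24 + 19 = 51
Optimal value attained by: σ = (1, 0, 2).
Answer: det⊕(G) = 29; verdict: NONSINGULAR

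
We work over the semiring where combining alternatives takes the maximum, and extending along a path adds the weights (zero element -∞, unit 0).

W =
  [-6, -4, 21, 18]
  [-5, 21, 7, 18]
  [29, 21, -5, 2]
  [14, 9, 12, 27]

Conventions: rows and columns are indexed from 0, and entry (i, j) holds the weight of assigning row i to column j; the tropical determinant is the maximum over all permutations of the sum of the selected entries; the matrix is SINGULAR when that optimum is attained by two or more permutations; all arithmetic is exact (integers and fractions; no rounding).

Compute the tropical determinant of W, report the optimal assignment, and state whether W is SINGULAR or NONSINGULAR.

σ = (0, 1, 2, 3): (-6) + 21 + (-5) + 27 = 37
σ = (0, 1, 3, 2): (-6) + 21 + 2 + 12 = 29
σ = (0, 2, 1, 3): (-6) + 7 + 21 + 27 = 49
σ = (0, 2, 3, 1): (-6) + 7 + 2 + 9 = 12
σ = (0, 3, 1, 2): (-6) + 18 + 21 + 12 = 45
σ = (0, 3, 2, 1): (-6) + 18 + (-5) + 9 = 16
σ = (1, 0, 2, 3): (-4) + (-5) + (-5) + 27 = 13
σ = (1, 0, 3, 2): (-4) + (-5) + 2 + 12 = 5
σ = (1, 2, 0, 3): (-4) + 7 + 29 + 27 = 59
σ = (1, 2, 3, 0): (-4) + 7 + 2 + 14 = 19
σ = (1, 3, 0, 2): (-4) + 18 + 29 + 12 = 55
σ = (1, 3, 2, 0): (-4) + 18 + (-5) + 14 = 23
σ = (2, 0, 1, 3): 21 + (-5) + 21 + 27 = 64
σ = (2, 0, 3, 1): 21 + (-5) + 2 + 9 = 27
σ = (2, 1, 0, 3): 21 + 21 + 29 + 27 = 98
σ = (2, 1, 3, 0): 21 + 21 + 2 + 14 = 58
σ = (2, 3, 0, 1): 21 + 18 + 29 + 9 = 77
σ = (2, 3, 1, 0): 21 + 18 + 21 + 14 = 74
σ = (3, 0, 1, 2): 18 + (-5) + 21 + 12 = 46
σ = (3, 0, 2, 1): 18 + (-5) + (-5) + 9 = 17
σ = (3, 1, 0, 2): 18 + 21 + 29 + 12 = 80
σ = (3, 1, 2, 0): 18 + 21 + (-5) + 14 = 48
σ = (3, 2, 0, 1): 18 + 7 + 29 + 9 = 63
σ = (3, 2, 1, 0): 18 + 7 + 21 + 14 = 60
Optimal value attained by: σ = (2, 1, 0, 3).
Answer: det⊕(W) = 98; verdict: NONSINGULAR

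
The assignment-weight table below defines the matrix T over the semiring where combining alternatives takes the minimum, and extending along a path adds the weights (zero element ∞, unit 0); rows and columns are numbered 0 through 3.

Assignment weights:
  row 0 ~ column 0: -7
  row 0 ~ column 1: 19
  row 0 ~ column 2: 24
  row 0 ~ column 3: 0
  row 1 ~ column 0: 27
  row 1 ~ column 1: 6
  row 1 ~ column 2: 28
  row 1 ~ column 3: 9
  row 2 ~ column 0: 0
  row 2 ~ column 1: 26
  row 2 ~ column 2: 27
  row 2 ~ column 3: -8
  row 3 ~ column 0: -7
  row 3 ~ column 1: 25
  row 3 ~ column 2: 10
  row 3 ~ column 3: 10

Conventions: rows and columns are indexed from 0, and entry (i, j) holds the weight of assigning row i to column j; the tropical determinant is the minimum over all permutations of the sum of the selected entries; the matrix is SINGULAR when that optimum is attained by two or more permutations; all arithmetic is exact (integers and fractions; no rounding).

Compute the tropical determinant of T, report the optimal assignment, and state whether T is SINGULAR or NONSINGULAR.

σ = (0, 1, 2, 3): (-7) + 6 + 27 + 10 = 36
σ = (0, 1, 3, 2): (-7) + 6 + (-8) + 10 = 1
σ = (0, 2, 1, 3): (-7) + 28 + 26 + 10 = 57
σ = (0, 2, 3, 1): (-7) + 28 + (-8) + 25 = 38
σ = (0, 3, 1, 2): (-7) + 9 + 26 + 10 = 38
σ = (0, 3, 2, 1): (-7) + 9 + 27 + 25 = 54
σ = (1, 0, 2, 3): 19 + 27 + 27 + 10 = 83
σ = (1, 0, 3, 2): 19 + 27 + (-8) + 10 = 48
σ = (1, 2, 0, 3): 19 + 28 + 0 + 10 = 57
σ = (1, 2, 3, 0): 19 + 28 + (-8) + (-7) = 32
σ = (1, 3, 0, 2): 19 + 9 + 0 + 10 = 38
σ = (1, 3, 2, 0): 19 + 9 + 27 + (-7) = 48
σ = (2, 0, 1, 3): 24 + 27 + 26 + 10 = 87
σ = (2, 0, 3, 1): 24 + 27 + (-8) + 25 = 68
σ = (2, 1, 0, 3): 24 + 6 + 0 + 10 = 40
σ = (2, 1, 3, 0): 24 + 6 + (-8) + (-7) = 15
σ = (2, 3, 0, 1): 24 + 9 + 0 + 25 = 58
σ = (2, 3, 1, 0): 24 + 9 + 26 + (-7) = 52
σ = (3, 0, 1, 2): 0 + 27 + 26 + 10 = 63
σ = (3, 0, 2, 1): 0 + 27 + 27 + 25 = 79
σ = (3, 1, 0, 2): 0 + 6 + 0 + 10 = 16
σ = (3, 1, 2, 0): 0 + 6 + 27 + (-7) = 26
σ = (3, 2, 0, 1): 0 + 28 + 0 + 25 = 53
σ = (3, 2, 1, 0): 0 + 28 + 26 + (-7) = 47
Optimal value attained by: σ = (0, 1, 3, 2).
Answer: det⊕(T) = 1; verdict: NONSINGULAR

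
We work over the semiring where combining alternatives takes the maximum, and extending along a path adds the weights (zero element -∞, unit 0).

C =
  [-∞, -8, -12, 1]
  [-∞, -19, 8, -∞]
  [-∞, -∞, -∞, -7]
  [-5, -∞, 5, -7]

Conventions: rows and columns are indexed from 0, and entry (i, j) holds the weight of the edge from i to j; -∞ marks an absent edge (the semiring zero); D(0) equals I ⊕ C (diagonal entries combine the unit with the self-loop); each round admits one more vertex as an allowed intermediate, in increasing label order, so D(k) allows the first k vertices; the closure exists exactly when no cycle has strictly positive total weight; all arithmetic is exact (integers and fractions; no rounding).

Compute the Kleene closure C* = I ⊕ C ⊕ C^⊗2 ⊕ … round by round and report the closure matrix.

D(0):
  [0, -8, -12, 1]
  [-∞, 0, 8, -∞]
  [-∞, -∞, 0, -7]
  [-5, -∞, 5, 0]
D(1):
  [0, -8, -12, 1]
  [-∞, 0, 8, -∞]
  [-∞, -∞, 0, -7]
  [-5, -13, 5, 0]
D(2):
  [0, -8, 0, 1]
  [-∞, 0, 8, -∞]
  [-∞, -∞, 0, -7]
  [-5, -13, 5, 0]
D(3):
  [0, -8, 0, 1]
  [-∞, 0, 8, 1]
  [-∞, -∞, 0, -7]
  [-5, -13, 5, 0]
D(4):
  [0, -8, 6, 1]
  [-4, 0, 8, 1]
  [-12, -20, 0, -7]
  [-5, -13, 5, 0]
Answer: C* = [[0, -8, 6, 1], [-4, 0, 8, 1], [-12, -20, 0, -7], [-5, -13, 5, 0]]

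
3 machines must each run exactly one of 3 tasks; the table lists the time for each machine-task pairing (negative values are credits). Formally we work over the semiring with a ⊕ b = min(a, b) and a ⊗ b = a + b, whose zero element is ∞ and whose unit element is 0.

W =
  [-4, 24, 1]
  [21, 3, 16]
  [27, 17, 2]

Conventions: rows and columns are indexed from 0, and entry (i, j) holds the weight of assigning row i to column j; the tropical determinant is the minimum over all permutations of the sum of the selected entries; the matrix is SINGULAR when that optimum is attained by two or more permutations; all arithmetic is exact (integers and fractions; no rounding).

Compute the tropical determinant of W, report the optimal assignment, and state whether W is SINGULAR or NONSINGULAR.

σ = (0, 1, 2): (-4) + 3 + 2 = 1
σ = (0, 2, 1): (-4) + 16 + 17 = 29
σ = (1, 0, 2): 24 + 21 + 2 = 47
σ = (1, 2, 0): 24 + 16 + 27 = 67
σ = (2, 0, 1): 1 + 21 + 17 = 39
σ = (2, 1, 0): 1 + 3 + 27 = 31
Optimal value attained by: σ = (0, 1, 2).
Answer: det⊕(W) = 1; verdict: NONSINGULAR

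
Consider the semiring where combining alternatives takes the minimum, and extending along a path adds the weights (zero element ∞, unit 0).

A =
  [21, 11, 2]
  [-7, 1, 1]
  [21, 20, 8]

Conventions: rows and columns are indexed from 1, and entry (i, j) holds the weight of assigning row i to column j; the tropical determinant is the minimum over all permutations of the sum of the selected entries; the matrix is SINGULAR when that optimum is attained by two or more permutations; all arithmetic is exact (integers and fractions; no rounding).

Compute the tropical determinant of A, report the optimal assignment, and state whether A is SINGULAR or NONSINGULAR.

σ = (1, 2, 3): 21 + 1 + 8 = 30
σ = (1, 3, 2): 21 + 1 + 20 = 42
σ = (2, 1, 3): 11 + (-7) + 8 = 12
σ = (2, 3, 1): 11 + 1 + 21 = 33
σ = (3, 1, 2): 2 + (-7) + 20 = 15
σ = (3, 2, 1): 2 + 1 + 21 = 24
Optimal value attained by: σ = (2, 1, 3).
Answer: det⊕(A) = 12; verdict: NONSINGULAR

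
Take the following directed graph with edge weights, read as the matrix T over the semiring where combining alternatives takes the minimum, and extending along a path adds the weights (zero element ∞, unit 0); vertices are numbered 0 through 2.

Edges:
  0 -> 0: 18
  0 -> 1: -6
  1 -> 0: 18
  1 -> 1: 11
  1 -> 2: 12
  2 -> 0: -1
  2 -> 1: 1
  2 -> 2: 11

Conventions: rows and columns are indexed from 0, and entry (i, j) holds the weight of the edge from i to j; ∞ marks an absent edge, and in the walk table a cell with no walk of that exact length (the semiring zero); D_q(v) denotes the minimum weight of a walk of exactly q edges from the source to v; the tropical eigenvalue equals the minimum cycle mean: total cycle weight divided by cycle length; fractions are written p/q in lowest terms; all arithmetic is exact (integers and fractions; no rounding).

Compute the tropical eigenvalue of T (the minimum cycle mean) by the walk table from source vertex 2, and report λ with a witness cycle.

q=0: [∞, ∞, 0]
q=1: [-1, 1, 11]
q=2: [10, -7, 13]
q=3: [11, 4, 5]
Optimal cycle mean attained by: cycle 0->1->2->0, total (-6) + 12 + (-1), length 3.
Answer: λ = 5/3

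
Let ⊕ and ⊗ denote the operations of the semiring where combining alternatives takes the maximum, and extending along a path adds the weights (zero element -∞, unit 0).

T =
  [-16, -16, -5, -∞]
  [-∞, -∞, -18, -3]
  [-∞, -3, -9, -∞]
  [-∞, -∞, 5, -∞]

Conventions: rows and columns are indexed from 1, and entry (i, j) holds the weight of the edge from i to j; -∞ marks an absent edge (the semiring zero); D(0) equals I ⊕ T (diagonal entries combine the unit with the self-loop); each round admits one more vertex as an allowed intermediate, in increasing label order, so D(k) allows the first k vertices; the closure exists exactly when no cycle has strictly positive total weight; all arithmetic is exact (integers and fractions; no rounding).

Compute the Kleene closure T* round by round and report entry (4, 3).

D(0):
  [0, -16, -5, -∞]
  [-∞, 0, -18, -3]
  [-∞, -3, 0, -∞]
  [-∞, -∞, 5, 0]
D(1):
  [0, -16, -5, -∞]
  [-∞, 0, -18, -3]
  [-∞, -3, 0, -∞]
  [-∞, -∞, 5, 0]
D(2):
  [0, -16, -5, -19]
  [-∞, 0, -18, -3]
  [-∞, -3, 0, -6]
  [-∞, -∞, 5, 0]
D(3):
  [0, -8, -5, -11]
  [-∞, 0, -18, -3]
  [-∞, -3, 0, -6]
  [-∞, 2, 5, 0]
D(4):
  [0, -8, -5, -11]
  [-∞, 0, 2, -3]
  [-∞, -3, 0, -6]
  [-∞, 2, 5, 0]
Answer: T*[4][3] = 5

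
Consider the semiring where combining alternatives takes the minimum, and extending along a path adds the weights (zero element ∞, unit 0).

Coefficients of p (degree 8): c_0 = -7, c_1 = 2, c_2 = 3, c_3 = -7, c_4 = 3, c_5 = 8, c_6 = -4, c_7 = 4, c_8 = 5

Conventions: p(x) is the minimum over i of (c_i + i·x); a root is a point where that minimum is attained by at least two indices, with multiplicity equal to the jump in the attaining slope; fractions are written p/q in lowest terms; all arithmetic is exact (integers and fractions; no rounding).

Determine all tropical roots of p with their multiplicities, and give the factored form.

hull edge (i=0, c=-7) to (i=3, c=-7): slope 0, span 3
hull edge (i=3, c=-7) to (i=6, c=-4): slope 1, span 3
hull edge (i=6, c=-4) to (i=8, c=5): slope 9/2, span 2
Factored form: p(x) = 5 ⊗ (x ⊕ (-9/2)) ⊗ (x ⊕ (-9/2)) ⊗ (x ⊕ (-1)) ⊗ (x ⊕ (-1)) ⊗ (x ⊕ (-1)) ⊗ (x ⊕ 0) ⊗ (x ⊕ 0) ⊗ (x ⊕ 0)
Answer: roots = -9/2 (mult 2), -1 (mult 3), 0 (mult 3)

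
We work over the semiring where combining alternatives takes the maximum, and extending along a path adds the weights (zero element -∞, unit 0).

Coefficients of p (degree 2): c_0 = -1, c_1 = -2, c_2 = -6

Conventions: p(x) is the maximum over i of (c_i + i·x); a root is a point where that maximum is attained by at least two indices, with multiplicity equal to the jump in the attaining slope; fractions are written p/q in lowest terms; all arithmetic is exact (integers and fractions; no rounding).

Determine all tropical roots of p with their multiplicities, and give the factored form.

hull edge (i=0, c=-1) to (i=1, c=-2): slope -1, span 1
hull edge (i=1, c=-2) to (i=2, c=-6): slope -4, span 1
Factored form: p(x) = -6 ⊗ (x ⊕ 1) ⊗ (x ⊕ 4)
Answer: roots = 1 (mult 1), 4 (mult 1)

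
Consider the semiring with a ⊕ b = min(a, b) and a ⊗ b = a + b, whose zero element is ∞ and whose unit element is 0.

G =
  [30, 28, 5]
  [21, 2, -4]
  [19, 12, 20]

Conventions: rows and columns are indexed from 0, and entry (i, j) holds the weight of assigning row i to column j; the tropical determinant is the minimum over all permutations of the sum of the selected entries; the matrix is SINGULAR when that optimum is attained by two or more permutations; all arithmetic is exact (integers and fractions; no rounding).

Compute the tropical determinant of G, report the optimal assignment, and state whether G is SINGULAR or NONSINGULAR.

σ = (0, 1, 2): 30 + 2 + 20 = 52
σ = (0, 2, 1): 30 + (-4) + 12 = 38
σ = (1, 0, 2): 28 + 21 + 20 = 69
σ = (1, 2, 0): 28 + (-4) + 19 = 43
σ = (2, 0, 1): 5 + 21 + 12 = 38
σ = (2, 1, 0): 5 + 2 + 19 = 26
Optimal value attained by: σ = (2, 1, 0).
Answer: det⊕(G) = 26; verdict: NONSINGULAR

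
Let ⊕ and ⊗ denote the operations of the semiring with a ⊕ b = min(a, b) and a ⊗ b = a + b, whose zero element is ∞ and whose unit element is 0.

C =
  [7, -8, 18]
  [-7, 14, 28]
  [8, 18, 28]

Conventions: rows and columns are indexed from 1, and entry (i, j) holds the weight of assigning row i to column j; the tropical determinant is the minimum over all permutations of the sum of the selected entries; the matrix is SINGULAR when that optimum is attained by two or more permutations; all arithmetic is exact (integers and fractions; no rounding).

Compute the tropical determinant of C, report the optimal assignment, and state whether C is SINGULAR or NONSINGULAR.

σ = (1, 2, 3): 7 + 14 + 28 = 49
σ = (1, 3, 2): 7 + 28 + 18 = 53
σ = (2, 1, 3): (-8) + (-7) + 28 = 13
σ = (2, 3, 1): (-8) + 28 + 8 = 28
σ = (3, 1, 2): 18 + (-7) + 18 = 29
σ = (3, 2, 1): 18 + 14 + 8 = 40
Optimal value attained by: σ = (2, 1, 3).
Answer: det⊕(C) = 13; verdict: NONSINGULAR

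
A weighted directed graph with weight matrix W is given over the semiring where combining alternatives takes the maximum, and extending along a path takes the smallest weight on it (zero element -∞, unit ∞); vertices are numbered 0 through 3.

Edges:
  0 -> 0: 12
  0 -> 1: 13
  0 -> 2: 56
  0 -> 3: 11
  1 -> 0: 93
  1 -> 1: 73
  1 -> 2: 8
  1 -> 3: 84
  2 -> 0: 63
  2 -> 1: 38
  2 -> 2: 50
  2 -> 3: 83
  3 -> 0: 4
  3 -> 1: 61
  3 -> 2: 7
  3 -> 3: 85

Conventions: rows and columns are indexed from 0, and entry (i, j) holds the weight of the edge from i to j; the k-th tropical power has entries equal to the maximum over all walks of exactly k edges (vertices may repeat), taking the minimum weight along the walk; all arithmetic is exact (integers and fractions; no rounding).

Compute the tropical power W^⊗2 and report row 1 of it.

W^⊗2:
  [56, 38, 50, 56]
  [73, 73, 56, 84]
  [50, 61, 56, 83]
  [61, 61, 8, 85]
Answer: row 1 of W^⊗2 = [73, 73, 56, 84]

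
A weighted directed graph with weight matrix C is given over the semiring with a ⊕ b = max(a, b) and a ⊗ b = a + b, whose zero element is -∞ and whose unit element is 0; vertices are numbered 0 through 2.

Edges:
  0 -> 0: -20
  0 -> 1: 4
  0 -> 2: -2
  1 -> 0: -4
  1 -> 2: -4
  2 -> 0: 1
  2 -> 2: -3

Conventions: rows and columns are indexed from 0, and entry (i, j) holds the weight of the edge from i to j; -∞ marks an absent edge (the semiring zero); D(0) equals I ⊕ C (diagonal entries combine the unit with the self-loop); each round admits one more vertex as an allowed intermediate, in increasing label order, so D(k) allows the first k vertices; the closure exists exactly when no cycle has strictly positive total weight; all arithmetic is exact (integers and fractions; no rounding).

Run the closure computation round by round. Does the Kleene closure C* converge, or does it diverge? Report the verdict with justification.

D(0):
  [0, 4, -2]
  [-4, 0, -4]
  [1, -∞, 0]
D(1):
  [0, 4, -2]
  [-4, 0, -4]
  [1, 5, 0]
Detection: at round 2, diagonal entry (2, 2) turns strictly positive.
Key observation: the cycle 2->0->1->2 has total weight 1 + 4 + (-4), which is strictly positive.
Answer: DIVERGES — positive cycle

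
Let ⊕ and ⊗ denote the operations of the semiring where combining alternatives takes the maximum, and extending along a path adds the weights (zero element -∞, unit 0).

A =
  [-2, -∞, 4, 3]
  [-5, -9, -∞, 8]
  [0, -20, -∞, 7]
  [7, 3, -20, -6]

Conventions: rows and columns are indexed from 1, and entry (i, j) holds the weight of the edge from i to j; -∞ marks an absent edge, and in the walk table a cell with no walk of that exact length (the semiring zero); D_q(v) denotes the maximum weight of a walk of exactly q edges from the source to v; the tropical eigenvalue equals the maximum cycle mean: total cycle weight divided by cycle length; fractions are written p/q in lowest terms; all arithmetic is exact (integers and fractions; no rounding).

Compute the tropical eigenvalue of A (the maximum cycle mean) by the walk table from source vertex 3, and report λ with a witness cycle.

q=0: [-∞, -∞, 0, -∞]
q=1: [0, -20, -∞, 7]
q=2: [14, 10, 4, 3]
q=3: [12, 6, 18, 18]
q=4: [25, 21, 16, 25]
Optimal cycle mean attained by: cycle 1->3->4->1, total 4 + 7 + 7, length 3.
Answer: λ = 6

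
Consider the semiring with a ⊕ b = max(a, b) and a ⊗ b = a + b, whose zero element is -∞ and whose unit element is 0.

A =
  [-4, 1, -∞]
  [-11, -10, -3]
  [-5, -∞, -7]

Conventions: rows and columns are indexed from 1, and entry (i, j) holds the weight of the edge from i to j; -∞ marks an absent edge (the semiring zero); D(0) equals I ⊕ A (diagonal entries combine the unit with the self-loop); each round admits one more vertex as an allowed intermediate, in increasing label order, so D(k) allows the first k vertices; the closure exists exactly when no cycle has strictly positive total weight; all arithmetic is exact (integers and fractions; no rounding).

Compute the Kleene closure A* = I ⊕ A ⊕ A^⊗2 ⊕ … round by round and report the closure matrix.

D(0):
  [0, 1, -∞]
  [-11, 0, -3]
  [-5, -∞, 0]
D(1):
  [0, 1, -∞]
  [-11, 0, -3]
  [-5, -4, 0]
D(2):
  [0, 1, -2]
  [-11, 0, -3]
  [-5, -4, 0]
D(3):
  [0, 1, -2]
  [-8, 0, -3]
  [-5, -4, 0]
Answer: A* = [[0, 1, -2], [-8, 0, -3], [-5, -4, 0]]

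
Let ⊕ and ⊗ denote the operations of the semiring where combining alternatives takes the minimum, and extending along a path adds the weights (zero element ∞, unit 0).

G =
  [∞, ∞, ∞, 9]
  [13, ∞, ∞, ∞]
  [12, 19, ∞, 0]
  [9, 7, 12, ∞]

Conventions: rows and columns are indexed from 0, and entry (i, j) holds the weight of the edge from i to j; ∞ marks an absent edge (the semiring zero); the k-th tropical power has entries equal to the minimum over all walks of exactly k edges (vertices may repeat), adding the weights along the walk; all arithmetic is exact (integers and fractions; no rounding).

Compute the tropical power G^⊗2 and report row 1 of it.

G^⊗2:
  [18, 16, 21, ∞]
  [∞, ∞, ∞, 22]
  [9, 7, 12, 21]
  [20, 31, ∞, 12]
Answer: row 1 of G^⊗2 = [∞, ∞, ∞, 22]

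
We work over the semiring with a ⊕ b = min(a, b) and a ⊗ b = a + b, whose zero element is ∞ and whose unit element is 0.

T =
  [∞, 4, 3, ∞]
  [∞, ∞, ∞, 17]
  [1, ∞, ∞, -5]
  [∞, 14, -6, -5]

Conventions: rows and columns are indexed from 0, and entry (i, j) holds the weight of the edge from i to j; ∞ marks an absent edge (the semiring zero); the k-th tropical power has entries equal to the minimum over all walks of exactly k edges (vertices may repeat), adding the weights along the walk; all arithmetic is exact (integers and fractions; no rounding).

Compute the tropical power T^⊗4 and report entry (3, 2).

T^⊗2:
  [4, ∞, ∞, -2]
  [∞, 31, 11, 12]
  [∞, 5, -11, -10]
  [-5, 9, -11, -11]
T^⊗3:
  [∞, 8, -8, -7]
  [12, 26, 6, 6]
  [-10, 4, -16, -16]
  [-10, -1, -17, -16]
T^⊗4:
  [-7, 7, -13, -13]
  [7, 16, 0, 1]
  [-15, -6, -22, -21]
  [-16, -6, -22, -22]
Key observation: the optimum is the walk 3->2->3->3->2, with weight (-6) + (-5) + (-5) + (-6) = -22.
Optimal value attained by: walk 3->2->3->3->2.
Answer: (T^⊗4)[3][2] = -22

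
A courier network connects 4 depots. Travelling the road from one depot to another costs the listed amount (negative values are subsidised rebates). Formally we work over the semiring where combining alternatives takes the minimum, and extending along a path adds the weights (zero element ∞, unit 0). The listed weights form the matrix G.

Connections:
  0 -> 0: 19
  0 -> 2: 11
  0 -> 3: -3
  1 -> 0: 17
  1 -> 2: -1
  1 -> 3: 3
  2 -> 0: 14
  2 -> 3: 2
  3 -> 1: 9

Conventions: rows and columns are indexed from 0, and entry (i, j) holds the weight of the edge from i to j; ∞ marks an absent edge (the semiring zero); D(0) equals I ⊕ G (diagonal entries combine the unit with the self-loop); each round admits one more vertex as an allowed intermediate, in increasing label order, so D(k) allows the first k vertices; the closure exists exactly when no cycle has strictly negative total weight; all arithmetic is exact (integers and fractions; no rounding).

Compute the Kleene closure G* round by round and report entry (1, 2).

D(0):
  [0, ∞, 11, -3]
  [17, 0, -1, 3]
  [14, ∞, 0, 2]
  [∞, 9, ∞, 0]
D(1):
  [0, ∞, 11, -3]
  [17, 0, -1, 3]
  [14, ∞, 0, 2]
  [∞, 9, ∞, 0]
D(2):
  [0, ∞, 11, -3]
  [17, 0, -1, 3]
  [14, ∞, 0, 2]
  [26, 9, 8, 0]
D(3):
  [0, ∞, 11, -3]
  [13, 0, -1, 1]
  [14, ∞, 0, 2]
  [22, 9, 8, 0]
D(4):
  [0, 6, 5, -3]
  [13, 0, -1, 1]
  [14, 11, 0, 2]
  [22, 9, 8, 0]
Answer: G*[1][2] = -1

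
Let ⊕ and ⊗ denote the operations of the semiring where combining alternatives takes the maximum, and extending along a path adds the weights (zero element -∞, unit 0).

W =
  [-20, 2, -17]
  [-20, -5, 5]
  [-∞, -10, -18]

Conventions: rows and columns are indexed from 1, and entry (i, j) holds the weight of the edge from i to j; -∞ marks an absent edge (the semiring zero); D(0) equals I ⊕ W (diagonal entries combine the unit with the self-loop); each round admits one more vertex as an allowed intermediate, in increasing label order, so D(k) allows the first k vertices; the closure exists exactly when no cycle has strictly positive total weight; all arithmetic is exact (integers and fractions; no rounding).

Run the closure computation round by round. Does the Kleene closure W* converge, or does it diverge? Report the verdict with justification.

D(0):
  [0, 2, -17]
  [-20, 0, 5]
  [-∞, -10, 0]
D(1):
  [0, 2, -17]
  [-20, 0, 5]
  [-∞, -10, 0]
D(2):
  [0, 2, 7]
  [-20, 0, 5]
  [-30, -10, 0]
D(3):
  [0, 2, 7]
  [-20, 0, 5]
  [-30, -10, 0]
Key observation: every diagonal entry stays at the unit through all rounds, so no improving cycle exists.
Answer: CONVERGES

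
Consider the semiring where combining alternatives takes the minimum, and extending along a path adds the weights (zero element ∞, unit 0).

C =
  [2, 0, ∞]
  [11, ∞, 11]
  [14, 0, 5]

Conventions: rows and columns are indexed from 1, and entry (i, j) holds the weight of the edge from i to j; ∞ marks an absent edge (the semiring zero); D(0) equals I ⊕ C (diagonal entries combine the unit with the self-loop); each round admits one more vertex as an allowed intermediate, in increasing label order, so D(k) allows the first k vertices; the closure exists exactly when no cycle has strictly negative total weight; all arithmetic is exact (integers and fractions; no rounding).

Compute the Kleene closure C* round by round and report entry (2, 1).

D(0):
  [0, 0, ∞]
  [11, 0, 11]
  [14, 0, 0]
D(1):
  [0, 0, ∞]
  [11, 0, 11]
  [14, 0, 0]
D(2):
  [0, 0, 11]
  [11, 0, 11]
  [11, 0, 0]
D(3):
  [0, 0, 11]
  [11, 0, 11]
  [11, 0, 0]
Answer: C*[2][1] = 11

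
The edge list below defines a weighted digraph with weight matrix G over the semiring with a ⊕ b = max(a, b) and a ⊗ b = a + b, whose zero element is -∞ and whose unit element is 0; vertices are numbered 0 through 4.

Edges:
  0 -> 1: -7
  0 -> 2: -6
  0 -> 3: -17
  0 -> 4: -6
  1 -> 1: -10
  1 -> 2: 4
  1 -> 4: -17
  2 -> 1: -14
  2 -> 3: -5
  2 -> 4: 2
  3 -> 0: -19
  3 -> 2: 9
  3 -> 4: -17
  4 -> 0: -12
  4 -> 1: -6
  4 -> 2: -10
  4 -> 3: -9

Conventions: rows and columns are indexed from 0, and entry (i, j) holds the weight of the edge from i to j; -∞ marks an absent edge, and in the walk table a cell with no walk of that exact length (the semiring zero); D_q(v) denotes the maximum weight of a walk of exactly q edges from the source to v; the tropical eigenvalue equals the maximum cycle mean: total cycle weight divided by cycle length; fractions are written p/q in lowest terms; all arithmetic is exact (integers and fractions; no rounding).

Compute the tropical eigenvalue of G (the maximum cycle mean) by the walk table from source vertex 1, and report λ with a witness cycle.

q=0: [-∞, 0, -∞, -∞, -∞]
q=1: [-∞, -10, 4, -∞, -17]
q=2: [-29, -10, -6, -1, 6]
q=3: [-6, 0, 8, -3, -4]
q=4: [-16, -6, 6, 3, 10]
q=5: [-2, 4, 12, 1, 8]
Optimal cycle mean attained by: cycle 2->3->2, total (-5) + 9, length 2.
Answer: λ = 2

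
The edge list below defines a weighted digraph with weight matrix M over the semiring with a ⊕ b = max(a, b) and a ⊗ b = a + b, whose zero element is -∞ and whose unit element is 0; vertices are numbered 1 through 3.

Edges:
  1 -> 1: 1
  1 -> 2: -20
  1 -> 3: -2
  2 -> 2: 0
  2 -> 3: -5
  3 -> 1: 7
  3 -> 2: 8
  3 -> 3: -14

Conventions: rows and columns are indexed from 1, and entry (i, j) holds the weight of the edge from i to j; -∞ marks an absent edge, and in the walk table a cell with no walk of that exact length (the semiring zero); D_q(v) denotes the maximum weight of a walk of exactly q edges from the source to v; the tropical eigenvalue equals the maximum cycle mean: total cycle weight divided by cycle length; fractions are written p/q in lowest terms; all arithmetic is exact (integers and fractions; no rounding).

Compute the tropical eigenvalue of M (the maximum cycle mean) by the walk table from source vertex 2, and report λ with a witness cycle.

q=0: [-∞, 0, -∞]
q=1: [-∞, 0, -5]
q=2: [2, 3, -5]
q=3: [3, 3, 0]
Optimal cycle mean attained by: cycle 1->3->1, total (-2) + 7, length 2.
Answer: λ = 5/2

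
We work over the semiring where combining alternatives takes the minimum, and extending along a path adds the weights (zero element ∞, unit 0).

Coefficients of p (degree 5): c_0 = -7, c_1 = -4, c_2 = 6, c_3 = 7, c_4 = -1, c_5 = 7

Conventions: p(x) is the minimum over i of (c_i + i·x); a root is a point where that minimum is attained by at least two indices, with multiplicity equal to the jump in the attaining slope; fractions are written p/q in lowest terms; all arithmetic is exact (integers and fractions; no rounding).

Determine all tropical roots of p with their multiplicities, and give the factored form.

hull edge (i=0, c=-7) to (i=4, c=-1): slope 3/2, span 4
hull edge (i=4, c=-1) to (i=5, c=7): slope 8, span 1
Factored form: p(x) = 7 ⊗ (x ⊕ (-8)) ⊗ (x ⊕ (-3/2)) ⊗ (x ⊕ (-3/2)) ⊗ (x ⊕ (-3/2)) ⊗ (x ⊕ (-3/2))
Answer: roots = -8 (mult 1), -3/2 (mult 4)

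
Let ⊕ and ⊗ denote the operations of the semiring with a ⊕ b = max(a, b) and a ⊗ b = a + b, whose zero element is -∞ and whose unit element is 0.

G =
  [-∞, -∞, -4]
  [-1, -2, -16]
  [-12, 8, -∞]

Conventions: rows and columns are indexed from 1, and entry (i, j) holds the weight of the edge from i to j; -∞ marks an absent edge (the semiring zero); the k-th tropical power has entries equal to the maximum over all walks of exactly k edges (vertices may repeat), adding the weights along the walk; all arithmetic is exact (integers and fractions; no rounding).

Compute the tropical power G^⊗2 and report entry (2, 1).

G^⊗2:
  [-16, 4, -∞]
  [-3, -4, -5]
  [7, 6, -8]
Key observation: the optimum is the walk 2->2->1, with weight (-2) + (-1) = -3.
Optimal value attained by: walk 2->2->1.
Answer: (G^⊗2)[2][1] = -3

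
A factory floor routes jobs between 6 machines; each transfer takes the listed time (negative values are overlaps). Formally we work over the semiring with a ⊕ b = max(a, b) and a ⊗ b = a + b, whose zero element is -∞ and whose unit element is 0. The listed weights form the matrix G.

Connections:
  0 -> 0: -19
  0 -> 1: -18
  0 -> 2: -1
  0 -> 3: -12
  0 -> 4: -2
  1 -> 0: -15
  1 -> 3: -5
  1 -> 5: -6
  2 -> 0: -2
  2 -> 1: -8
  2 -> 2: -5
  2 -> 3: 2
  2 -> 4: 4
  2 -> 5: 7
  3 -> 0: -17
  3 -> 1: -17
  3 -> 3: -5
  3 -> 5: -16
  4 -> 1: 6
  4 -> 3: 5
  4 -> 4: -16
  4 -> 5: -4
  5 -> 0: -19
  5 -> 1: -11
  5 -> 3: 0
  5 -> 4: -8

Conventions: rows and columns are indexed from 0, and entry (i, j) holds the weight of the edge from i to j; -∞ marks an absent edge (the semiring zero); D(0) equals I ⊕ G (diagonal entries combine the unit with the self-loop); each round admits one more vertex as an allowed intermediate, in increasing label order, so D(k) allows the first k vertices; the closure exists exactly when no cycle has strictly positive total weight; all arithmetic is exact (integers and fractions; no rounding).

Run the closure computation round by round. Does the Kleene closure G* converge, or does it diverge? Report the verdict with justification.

D(0):
  [0, -18, -1, -12, -2, -∞]
  [-15, 0, -∞, -5, -∞, -6]
  [-2, -8, 0, 2, 4, 7]
  [-17, -17, -∞, 0, -∞, -16]
  [-∞, 6, -∞, 5, 0, -4]
  [-19, -11, -∞, 0, -8, 0]
D(1):
  [0, -18, -1, -12, -2, -∞]
  [-15, 0, -16, -5, -17, -6]
  [-2, -8, 0, 2, 4, 7]
  [-17, -17, -18, 0, -19, -16]
  [-∞, 6, -∞, 5, 0, -4]
  [-19, -11, -20, 0, -8, 0]
D(2):
  [0, -18, -1, -12, -2, -24]
  [-15, 0, -16, -5, -17, -6]
  [-2, -8, 0, 2, 4, 7]
  [-17, -17, -18, 0, -19, -16]
  [-9, 6, -10, 5, 0, 0]
  [-19, -11, -20, 0, -8, 0]
D(3):
  [0, -9, -1, 1, 3, 6]
  [-15, 0, -16, -5, -12, -6]
  [-2, -8, 0, 2, 4, 7]
  [-17, -17, -18, 0, -14, -11]
  [-9, 6, -10, 5, 0, 0]
  [-19, -11, -20, 0, -8, 0]
D(4):
  [0, -9, -1, 1, 3, 6]
  [-15, 0, -16, -5, -12, -6]
  [-2, -8, 0, 2, 4, 7]
  [-17, -17, -18, 0, -14, -11]
  [-9, 6, -10, 5, 0, 0]
  [-17, -11, -18, 0, -8, 0]
D(5):
  [0, 9, -1, 8, 3, 6]
  [-15, 0, -16, -5, -12, -6]
  [-2, 10, 0, 9, 4, 7]
  [-17, -8, -18, 0, -14, -11]
  [-9, 6, -10, 5, 0, 0]
  [-17, -2, -18, 0, -8, 0]
D(6):
  [0, 9, -1, 8, 3, 6]
  [-15, 0, -16, -5, -12, -6]
  [-2, 10, 0, 9, 4, 7]
  [-17, -8, -18, 0, -14, -11]
  [-9, 6, -10, 5, 0, 0]
  [-17, -2, -18, 0, -8, 0]
Key observation: every diagonal entry stays at the unit through all rounds, so no improving cycle exists.
Answer: CONVERGES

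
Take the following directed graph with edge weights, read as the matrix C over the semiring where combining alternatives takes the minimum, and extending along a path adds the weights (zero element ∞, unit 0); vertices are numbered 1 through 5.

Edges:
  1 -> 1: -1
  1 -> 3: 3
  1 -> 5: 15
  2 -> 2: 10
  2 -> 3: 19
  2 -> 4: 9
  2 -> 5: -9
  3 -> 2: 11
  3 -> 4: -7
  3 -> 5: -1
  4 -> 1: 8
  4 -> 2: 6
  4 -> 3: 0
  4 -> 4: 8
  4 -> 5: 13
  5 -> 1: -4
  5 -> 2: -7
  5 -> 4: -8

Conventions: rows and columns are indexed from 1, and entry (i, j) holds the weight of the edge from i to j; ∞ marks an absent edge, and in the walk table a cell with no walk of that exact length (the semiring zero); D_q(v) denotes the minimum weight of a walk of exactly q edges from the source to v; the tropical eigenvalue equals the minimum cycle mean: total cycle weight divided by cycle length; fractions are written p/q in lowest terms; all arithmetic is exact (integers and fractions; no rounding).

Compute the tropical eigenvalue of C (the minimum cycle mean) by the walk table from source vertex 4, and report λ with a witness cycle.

q=0: [∞, ∞, ∞, 0, ∞]
q=1: [8, 6, 0, 8, 13]
q=2: [7, 6, 8, -7, -3]
q=3: [-7, -10, -7, -11, -3]
q=4: [-8, -10, -11, -14, -19]
q=5: [-23, -26, -14, -27, -19]
Optimal cycle mean attained by: cycle 2->5->2, total (-9) + (-7), length 2.
Answer: λ = -8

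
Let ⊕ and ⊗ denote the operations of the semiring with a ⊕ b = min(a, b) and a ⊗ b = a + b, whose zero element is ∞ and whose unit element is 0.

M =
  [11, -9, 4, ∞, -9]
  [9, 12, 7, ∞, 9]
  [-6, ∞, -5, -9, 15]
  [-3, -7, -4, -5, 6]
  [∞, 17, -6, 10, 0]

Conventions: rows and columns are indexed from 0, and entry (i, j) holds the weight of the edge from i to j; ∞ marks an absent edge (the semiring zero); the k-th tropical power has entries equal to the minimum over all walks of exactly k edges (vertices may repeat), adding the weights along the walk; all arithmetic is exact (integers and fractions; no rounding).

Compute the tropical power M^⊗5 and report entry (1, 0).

M^⊗2:
  [-2, 2, -15, -5, -9]
  [1, 0, 2, -2, 0]
  [-12, -16, -13, -14, -15]
  [-10, -12, -9, -13, -12]
  [-12, 3, -11, -15, 0]
M^⊗3:
  [-21, -12, -20, -24, -11]
  [-5, -9, -6, -7, -8]
  [-19, -21, -21, -22, -21]
  [-16, -20, -18, -18, -19]
  [-18, -22, -19, -20, -21]
M^⊗4:
  [-27, -31, -28, -29, -30]
  [-12, -14, -14, -15, -14]
  [-27, -29, -27, -30, -28]
  [-24, -25, -25, -27, -25]
  [-25, -27, -27, -28, -27]
M^⊗5:
  [-34, -36, -36, -37, -36]
  [-20, -22, -20, -23, -21]
  [-33, -37, -34, -36, -36]
  [-31, -34, -31, -34, -33]
  [-33, -35, -33, -36, -34]
Key observation: the optimum is the walk 1->2->0->4->2->0, with weight 7 + (-6) + (-9) + (-6) + (-6) = -20.
Optimal value attained by: walk 1->2->0->4->2->0.
Answer: (M^⊗5)[1][0] = -20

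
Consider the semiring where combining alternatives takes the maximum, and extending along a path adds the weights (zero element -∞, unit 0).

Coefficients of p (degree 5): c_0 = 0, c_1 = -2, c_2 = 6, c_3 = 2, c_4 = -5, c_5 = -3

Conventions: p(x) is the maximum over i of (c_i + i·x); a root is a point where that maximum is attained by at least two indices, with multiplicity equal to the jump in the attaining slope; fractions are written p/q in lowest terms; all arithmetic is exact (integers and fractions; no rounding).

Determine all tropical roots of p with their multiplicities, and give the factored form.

hull edge (i=0, c=0) to (i=2, c=6): slope 3, span 2
hull edge (i=2, c=6) to (i=5, c=-3): slope -3, span 3
Factored form: p(x) = -3 ⊗ (x ⊕ (-3)) ⊗ (x ⊕ (-3)) ⊗ (x ⊕ 3) ⊗ (x ⊕ 3) ⊗ (x ⊕ 3)
Answer: roots = -3 (mult 2), 3 (mult 3)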